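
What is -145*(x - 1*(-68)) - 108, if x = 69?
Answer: -19973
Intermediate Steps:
-145*(x - 1*(-68)) - 108 = -145*(69 - 1*(-68)) - 108 = -145*(69 + 68) - 108 = -145*137 - 108 = -19865 - 108 = -19973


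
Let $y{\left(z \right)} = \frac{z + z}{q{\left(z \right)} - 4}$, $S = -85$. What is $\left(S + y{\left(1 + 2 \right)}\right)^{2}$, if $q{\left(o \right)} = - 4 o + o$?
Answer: $\frac{1234321}{169} \approx 7303.7$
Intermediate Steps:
$q{\left(o \right)} = - 3 o$
$y{\left(z \right)} = \frac{2 z}{-4 - 3 z}$ ($y{\left(z \right)} = \frac{z + z}{- 3 z - 4} = \frac{2 z}{-4 - 3 z}$)
$\left(S + y{\left(1 + 2 \right)}\right)^{2} = \left(-85 - \frac{2 \left(1 + 2\right)}{4 + 3 \left(1 + 2\right)}\right)^{2} = \left(-85 - \frac{6}{4 + 3 \cdot 3}\right)^{2} = \left(-85 - \frac{6}{4 + 9}\right)^{2} = \left(-85 - \frac{6}{13}\right)^{2} = \left(- \frac{1111}{13}\right)^{2} = \frac{1234321}{169}$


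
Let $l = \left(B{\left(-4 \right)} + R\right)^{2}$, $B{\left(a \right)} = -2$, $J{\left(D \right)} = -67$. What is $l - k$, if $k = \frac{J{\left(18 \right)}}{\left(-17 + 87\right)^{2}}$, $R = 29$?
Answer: $\frac{3572167}{4900} \approx 729.01$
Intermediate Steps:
$k = - \frac{67}{4900}$ ($k = - \frac{67}{\left(-17 + 87\right)^{2}} = - \frac{67}{70^{2}} = - \frac{67}{4900} \approx -0.013673$)
$l = 729$ ($l = \left(-2 + 29\right)^{2} = 27^{2} = 729$)
$l - k = 729 - - \frac{67}{4900} = 729 + \frac{67}{4900} = \frac{3572167}{4900}$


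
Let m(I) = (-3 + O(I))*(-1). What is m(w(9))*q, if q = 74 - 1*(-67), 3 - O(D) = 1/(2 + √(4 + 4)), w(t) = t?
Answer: -141/2 + 141*√2/2 ≈ 29.202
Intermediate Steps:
O(D) = 3 - 1/(2 + 2*√2) (O(D) = 3 - 1/(2 + √(4 + 4)) = 3 - 1/(2 + √8) = 3 - 1/(2 + 2*√2))
q = 141 (q = 74 + 67 = 141)
m(I) = -½ + √2/2 (m(I) = (-3 + (7/2 - √2/2))*(-1) = (½ - √2/2)*(-1) = -½ + √2/2)
m(w(9))*q = (-½ + √2/2)*141 = -141/2 + 141*√2/2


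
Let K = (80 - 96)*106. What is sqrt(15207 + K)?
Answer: sqrt(13511) ≈ 116.24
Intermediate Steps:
K = -1696 (K = -16*106 = -1696)
sqrt(15207 + K) = sqrt(15207 - 1696) = sqrt(13511)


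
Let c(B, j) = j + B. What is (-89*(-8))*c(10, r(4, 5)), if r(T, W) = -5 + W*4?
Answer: 17800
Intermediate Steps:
r(T, W) = -5 + 4*W
c(B, j) = B + j
(-89*(-8))*c(10, r(4, 5)) = (-89*(-8))*(10 + (-5 + 4*5)) = 712*(10 + (-5 + 20)) = 712*(10 + 15) = 712*25 = 17800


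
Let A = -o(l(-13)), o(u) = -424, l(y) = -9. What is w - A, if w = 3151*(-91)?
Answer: -287165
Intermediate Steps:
w = -286741
A = 424 (A = -1*(-424) = 424)
w - A = -286741 - 1*424 = -286741 - 424 = -287165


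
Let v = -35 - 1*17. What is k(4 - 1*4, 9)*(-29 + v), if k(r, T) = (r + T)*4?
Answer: -2916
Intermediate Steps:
k(r, T) = 4*T + 4*r (k(r, T) = (T + r)*4 = 4*T + 4*r)
v = -52 (v = -35 - 17 = -52)
k(4 - 1*4, 9)*(-29 + v) = (4*9 + 4*(4 - 1*4))*(-29 - 52) = (36 + 4*(4 - 4))*(-81) = (36 + 4*0)*(-81) = (36 + 0)*(-81) = 36*(-81) = -2916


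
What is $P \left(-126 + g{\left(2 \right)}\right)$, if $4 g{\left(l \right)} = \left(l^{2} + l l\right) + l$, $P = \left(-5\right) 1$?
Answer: $\frac{1235}{2} \approx 617.5$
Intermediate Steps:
$P = -5$
$g{\left(l \right)} = \frac{l^{2}}{2} + \frac{l}{4}$ ($g{\left(l \right)} = \frac{\left(l^{2} + l l\right) + l}{4} = \frac{\left(l^{2} + l^{2}\right) + l}{4} = \frac{2 l^{2} + l}{4} = \frac{l + 2 l^{2}}{4} = \frac{l^{2}}{2} + \frac{l}{4}$)
$P \left(-126 + g{\left(2 \right)}\right) = - 5 \left(-126 + \frac{1}{4} \cdot 2 \left(1 + 2 \cdot 2\right)\right) = - 5 \left(-126 + \frac{1}{4} \cdot 2 \left(1 + 4\right)\right) = - 5 \left(-126 + \frac{1}{4} \cdot 2 \cdot 5\right) = - 5 \left(-126 + \frac{5}{2}\right) = \left(-5\right) \left(- \frac{247}{2}\right) = \frac{1235}{2}$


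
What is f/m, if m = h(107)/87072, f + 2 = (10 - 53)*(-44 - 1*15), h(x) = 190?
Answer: 22072752/19 ≈ 1.1617e+6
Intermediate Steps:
f = 2535 (f = -2 + (10 - 53)*(-44 - 1*15) = -2 - 43*(-44 - 15) = -2 - 43*(-59) = -2 + 2537 = 2535)
m = 95/43536 (m = 190/87072 = 190*(1/87072) = 95/43536 ≈ 0.0021821)
f/m = 2535/(95/43536) = 2535*(43536/95) = 22072752/19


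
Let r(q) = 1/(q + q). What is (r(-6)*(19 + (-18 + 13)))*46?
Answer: -161/3 ≈ -53.667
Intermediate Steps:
r(q) = 1/(2*q)
(r(-6)*(19 + (-18 + 13)))*46 = (((½)/(-6))*(19 + (-18 + 13)))*46 = (((½)*(-⅙))*(19 - 5))*46 = -1/12*14*46 = -7/6*46 = -161/3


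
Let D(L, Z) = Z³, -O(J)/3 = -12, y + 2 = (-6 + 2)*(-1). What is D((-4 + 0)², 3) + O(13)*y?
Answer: 99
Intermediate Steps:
y = 2 (y = -2 + (-6 + 2)*(-1) = -2 - 4*(-1) = -2 + 4 = 2)
O(J) = 36 (O(J) = -3*(-12) = 36)
D((-4 + 0)², 3) + O(13)*y = 3³ + 36*2 = 27 + 72 = 99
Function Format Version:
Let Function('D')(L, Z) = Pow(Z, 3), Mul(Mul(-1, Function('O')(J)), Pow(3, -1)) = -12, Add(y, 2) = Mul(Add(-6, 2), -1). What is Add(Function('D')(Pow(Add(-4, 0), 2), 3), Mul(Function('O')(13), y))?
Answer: 99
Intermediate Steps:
y = 2 (y = Add(-2, Mul(Add(-6, 2), -1)) = Add(-2, Mul(-4, -1)) = Add(-2, 4) = 2)
Function('O')(J) = 36 (Function('O')(J) = Mul(-3, -12) = 36)
Add(Function('D')(Pow(Add(-4, 0), 2), 3), Mul(Function('O')(13), y)) = Add(Pow(3, 3), Mul(36, 2)) = Add(27, 72) = 99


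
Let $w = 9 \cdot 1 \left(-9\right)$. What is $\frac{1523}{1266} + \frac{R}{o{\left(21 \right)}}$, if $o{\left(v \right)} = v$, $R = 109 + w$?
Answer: $\frac{3211}{1266} \approx 2.5363$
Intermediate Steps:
$w = -81$ ($w = 9 \left(-9\right) = -81$)
$R = 28$ ($R = 109 - 81 = 28$)
$\frac{1523}{1266} + \frac{R}{o{\left(21 \right)}} = \frac{1523}{1266} + \frac{28}{21} = 1523 \cdot \frac{1}{1266} + 28 \cdot \frac{1}{21} = \frac{1523}{1266} + \frac{4}{3} = \frac{3211}{1266}$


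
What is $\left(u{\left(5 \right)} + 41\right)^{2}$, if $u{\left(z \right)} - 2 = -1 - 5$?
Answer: $1369$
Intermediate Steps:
$u{\left(z \right)} = -4$ ($u{\left(z \right)} = 2 - 6 = -4$)
$\left(u{\left(5 \right)} + 41\right)^{2} = \left(-4 + 41\right)^{2} = 37^{2} = 1369$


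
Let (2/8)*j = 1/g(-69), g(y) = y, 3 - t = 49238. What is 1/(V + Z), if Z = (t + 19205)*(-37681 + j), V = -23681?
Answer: 23/26025385267 ≈ 8.8375e-10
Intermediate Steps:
t = -49235 (t = 3 - 1*49238 = 3 - 49238 = -49235)
j = -4/69 (j = 4/(-69) = 4*(-1/69) = -4/69 ≈ -0.057971)
Z = 26025929930/23 (Z = (-49235 + 19205)*(-37681 - 4/69) = -30030*(-2599993/69) = 26025929930/23 ≈ 1.1316e+9)
1/(V + Z) = 1/(-23681 + 26025929930/23) = 1/(26025385267/23) = 23/26025385267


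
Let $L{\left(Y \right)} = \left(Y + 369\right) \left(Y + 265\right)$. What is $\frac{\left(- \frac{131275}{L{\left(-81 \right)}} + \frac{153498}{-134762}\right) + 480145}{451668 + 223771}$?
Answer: $\frac{1714418729259257}{2411758934684928} \approx 0.71086$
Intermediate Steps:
$L{\left(Y \right)} = \left(265 + Y\right) \left(369 + Y\right)$ ($L{\left(Y \right)} = \left(369 + Y\right) \left(265 + Y\right) = \left(265 + Y\right) \left(369 + Y\right)$)
$\frac{\left(- \frac{131275}{L{\left(-81 \right)}} + \frac{153498}{-134762}\right) + 480145}{451668 + 223771} = \frac{\left(- \frac{131275}{97785 + \left(-81\right)^{2} + 634 \left(-81\right)} + \frac{153498}{-134762}\right) + 480145}{451668 + 223771} = \frac{\left(- \frac{131275}{97785 + 6561 - 51354} + 153498 \left(- \frac{1}{134762}\right)\right) + 480145}{675439} = \left(\left(- \frac{131275}{52992} - \frac{76749}{67381}\right) + 480145\right) \frac{1}{675439} = \left(- \frac{12912523783}{3570653952} + 480145\right) \frac{1}{675439} = \frac{1714418729259257}{3570653952} \cdot \frac{1}{675439} = \frac{1714418729259257}{2411758934684928}$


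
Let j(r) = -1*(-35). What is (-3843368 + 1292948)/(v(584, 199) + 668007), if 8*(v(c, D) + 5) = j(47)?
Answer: -20403360/5344051 ≈ -3.8180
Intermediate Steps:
j(r) = 35
v(c, D) = -5/8 (v(c, D) = -5 + (⅛)*35 = -5 + 35/8 = -5/8)
(-3843368 + 1292948)/(v(584, 199) + 668007) = (-3843368 + 1292948)/(-5/8 + 668007) = -2550420/5344051/8 = -2550420*8/5344051 = -20403360/5344051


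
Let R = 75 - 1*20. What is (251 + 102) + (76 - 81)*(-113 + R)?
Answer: 643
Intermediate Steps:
R = 55 (R = 75 - 20 = 55)
(251 + 102) + (76 - 81)*(-113 + R) = (251 + 102) + (76 - 81)*(-113 + 55) = 353 - 5*(-58) = 353 + 290 = 643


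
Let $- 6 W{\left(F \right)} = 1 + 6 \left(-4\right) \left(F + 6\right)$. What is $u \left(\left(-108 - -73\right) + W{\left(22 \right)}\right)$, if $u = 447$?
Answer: $\frac{68689}{2} \approx 34345.0$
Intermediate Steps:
$W{\left(F \right)} = \frac{143}{6} + 4 F$ ($W{\left(F \right)} = - \frac{1 + 6 \left(-4\right) \left(F + 6\right)}{6} = - \frac{1 - 24 \left(6 + F\right)}{6} = - \frac{1 - \left(144 + 24 F\right)}{6} = - \frac{-143 - 24 F}{6} = \frac{143}{6} + 4 F$)
$u \left(\left(-108 - -73\right) + W{\left(22 \right)}\right) = 447 \left(\left(-108 - -73\right) + \left(\frac{143}{6} + 4 \cdot 22\right)\right) = 447 \left(\left(-108 + 73\right) + \left(\frac{143}{6} + 88\right)\right) = 447 \left(-35 + \frac{671}{6}\right) = 447 \cdot \frac{461}{6} = \frac{68689}{2}$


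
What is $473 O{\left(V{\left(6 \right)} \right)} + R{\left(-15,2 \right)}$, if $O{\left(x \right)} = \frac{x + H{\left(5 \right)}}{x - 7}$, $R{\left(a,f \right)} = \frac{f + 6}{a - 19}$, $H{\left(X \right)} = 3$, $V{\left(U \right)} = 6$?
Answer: $- \frac{72373}{17} \approx -4257.2$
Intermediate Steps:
$R{\left(a,f \right)} = \frac{6 + f}{-19 + a}$
$O{\left(x \right)} = \frac{3 + x}{-7 + x}$ ($O{\left(x \right)} = \frac{x + 3}{x - 7} = \frac{3 + x}{-7 + x}$)
$473 O{\left(V{\left(6 \right)} \right)} + R{\left(-15,2 \right)} = 473 \frac{3 + 6}{-7 + 6} + \frac{6 + 2}{-19 - 15} = 473 \frac{1}{-1} \cdot 9 + \frac{1}{-34} \cdot 8 = 473 \left(\left(-1\right) 9\right) - \frac{4}{17} = 473 \left(-9\right) - \frac{4}{17} = -4257 - \frac{4}{17} = - \frac{72373}{17}$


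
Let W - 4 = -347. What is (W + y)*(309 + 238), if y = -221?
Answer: -308508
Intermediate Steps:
W = -343 (W = 4 - 347 = -343)
(W + y)*(309 + 238) = (-343 - 221)*(309 + 238) = -564*547 = -308508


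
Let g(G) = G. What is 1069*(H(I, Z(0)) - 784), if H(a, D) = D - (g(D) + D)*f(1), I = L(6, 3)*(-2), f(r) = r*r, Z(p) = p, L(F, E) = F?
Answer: -838096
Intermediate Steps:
f(r) = r**2
I = -12 (I = 6*(-2) = -12)
H(a, D) = -D (H(a, D) = D - (D + D)*1**2 = D - 2*D = -D)
1069*(H(I, Z(0)) - 784) = 1069*(-1*0 - 784) = 1069*(0 - 784) = 1069*(-784) = -838096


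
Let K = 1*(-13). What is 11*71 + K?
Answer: 768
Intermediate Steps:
K = -13
11*71 + K = 11*71 - 13 = 781 - 13 = 768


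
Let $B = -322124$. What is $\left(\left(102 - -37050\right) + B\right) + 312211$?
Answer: $27239$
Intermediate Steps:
$\left(\left(102 - -37050\right) + B\right) + 312211 = \left(\left(102 - -37050\right) - 322124\right) + 312211 = \left(\left(102 + 37050\right) - 322124\right) + 312211 = \left(37152 - 322124\right) + 312211 = -284972 + 312211 = 27239$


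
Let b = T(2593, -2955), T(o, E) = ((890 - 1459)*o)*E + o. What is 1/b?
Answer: 1/4359859828 ≈ 2.2937e-10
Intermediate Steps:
T(o, E) = o - 569*E*o (T(o, E) = (-569*o)*E + o = -569*E*o + o = o - 569*E*o)
b = 4359859828 (b = 2593*(1 - 569*(-2955)) = 2593*(1 + 1681395) = 2593*1681396 = 4359859828)
1/b = 1/4359859828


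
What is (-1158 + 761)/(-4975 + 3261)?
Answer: 397/1714 ≈ 0.23162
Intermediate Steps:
(-1158 + 761)/(-4975 + 3261) = -397/(-1714) = -397*(-1/1714) = 397/1714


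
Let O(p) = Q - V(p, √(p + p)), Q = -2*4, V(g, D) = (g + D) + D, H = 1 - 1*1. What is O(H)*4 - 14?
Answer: -46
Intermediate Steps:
H = 0 (H = 1 - 1 = 0)
V(g, D) = g + 2*D (V(g, D) = (D + g) + D = g + 2*D)
Q = -8
O(p) = -8 - p - 2*√2*√p (O(p) = -8 - (p + 2*√(p + p)) = -8 - (p + 2*√(2*p)) = -8 - (p + 2*(√2*√p)) = -8 - (p + 2*√2*√p) = -8 + (-p - 2*√2*√p) = -8 - p - 2*√2*√p)
O(H)*4 - 14 = (-8 - 1*0 - 2*√2*√0)*4 - 14 = (-8 + 0 - 2*√2*0)*4 - 14 = (-8 + 0 + 0)*4 - 14 = -8*4 - 14 = -32 - 14 = -46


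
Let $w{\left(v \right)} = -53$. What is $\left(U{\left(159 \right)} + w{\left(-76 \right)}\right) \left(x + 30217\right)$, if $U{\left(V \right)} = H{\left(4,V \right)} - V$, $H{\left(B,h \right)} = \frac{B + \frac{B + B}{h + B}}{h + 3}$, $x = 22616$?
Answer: $- \frac{16429337122}{1467} \approx -1.1199 \cdot 10^{7}$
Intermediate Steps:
$H{\left(B,h \right)} = \frac{B + \frac{2 B}{B + h}}{3 + h}$
$U{\left(V \right)} = - V + \frac{4 \left(6 + V\right)}{12 + V^{2} + 7 V}$ ($U{\left(V \right)} = \frac{4 \left(2 + 4 + V\right)}{V^{2} + 3 \cdot 4 + 3 V + 4 V} - V = \frac{4 \left(6 + V\right)}{V^{2} + 12 + 3 V + 4 V} - V = \frac{4 \left(6 + V\right)}{12 + V^{2} + 7 V} - V = - V + \frac{4 \left(6 + V\right)}{12 + V^{2} + 7 V}$)
$\left(U{\left(159 \right)} + w{\left(-76 \right)}\right) \left(x + 30217\right) = \left(\frac{24 - 159^{3} - 1272 - 7 \cdot 159^{2}}{12 + 159^{2} + 7 \cdot 159} - 53\right) \left(22616 + 30217\right) = \left(\frac{24 - 4019679 - 1272 - 176967}{12 + 25281 + 1113} - 53\right) 52833 = \left(\frac{24 - 4019679 - 1272 - 176967}{26406} - 53\right) 52833 = \left(\frac{1}{26406} \left(-4197894\right) - 53\right) 52833 = \left(- \frac{699649}{4401} - 53\right) 52833 = \left(- \frac{932902}{4401}\right) 52833 = - \frac{16429337122}{1467}$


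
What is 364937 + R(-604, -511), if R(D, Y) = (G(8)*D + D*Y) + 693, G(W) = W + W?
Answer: 664610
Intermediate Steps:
G(W) = 2*W
R(D, Y) = 693 + 16*D + D*Y (R(D, Y) = ((2*8)*D + D*Y) + 693 = (16*D + D*Y) + 693 = 693 + 16*D + D*Y)
364937 + R(-604, -511) = 364937 + (693 + 16*(-604) - 604*(-511)) = 364937 + (693 - 9664 + 308644) = 364937 + 299673 = 664610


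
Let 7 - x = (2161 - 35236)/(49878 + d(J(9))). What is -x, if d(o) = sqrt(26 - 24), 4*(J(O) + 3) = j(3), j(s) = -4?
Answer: -1361744216/177701063 + 4725*sqrt(2)/355402126 ≈ -7.6631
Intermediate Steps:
J(O) = -4 (J(O) = -3 + (1/4)*(-4) = -3 - 1 = -4)
d(o) = sqrt(2)
x = 7 + 33075/(49878 + sqrt(2)) (x = 7 - (2161 - 35236)/(49878 + sqrt(2)) = 7 - (-33075)/(49878 + sqrt(2)) = 7 + 33075/(49878 + sqrt(2)) ≈ 7.6631)
-x = -(1361744216/177701063 - 4725*sqrt(2)/355402126) = -1361744216/177701063 + 4725*sqrt(2)/355402126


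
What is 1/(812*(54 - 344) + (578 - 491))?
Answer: -1/235393 ≈ -4.2482e-6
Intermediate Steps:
1/(812*(54 - 344) + (578 - 491)) = 1/(812*(-290) + 87) = 1/(-235480 + 87) = 1/(-235393) = -1/235393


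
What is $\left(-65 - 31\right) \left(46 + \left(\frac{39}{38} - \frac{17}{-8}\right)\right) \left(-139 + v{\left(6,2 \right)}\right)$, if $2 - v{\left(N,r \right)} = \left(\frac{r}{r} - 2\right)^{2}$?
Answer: $\frac{12371976}{19} \approx 6.5116 \cdot 10^{5}$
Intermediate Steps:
$v{\left(N,r \right)} = 1$ ($v{\left(N,r \right)} = 2 - \left(\frac{r}{r} - 2\right)^{2} = 2 - \left(1 - 2\right)^{2} = 2 - \left(-1\right)^{2} = 2 - 1 = 1$)
$\left(-65 - 31\right) \left(46 + \left(\frac{39}{38} - \frac{17}{-8}\right)\right) \left(-139 + v{\left(6,2 \right)}\right) = \left(-65 - 31\right) \left(46 + \left(\frac{39}{38} - \frac{17}{-8}\right)\right) \left(-139 + 1\right) = - 96 \left(46 + \left(39 \cdot \frac{1}{38} - - \frac{17}{8}\right)\right) \left(-138\right) = - 96 \left(46 + \left(\frac{39}{38} + \frac{17}{8}\right)\right) \left(-138\right) = - 96 \left(46 + \frac{479}{152}\right) \left(-138\right) = \left(-96\right) \frac{7471}{152} \left(-138\right) = \left(- \frac{89652}{19}\right) \left(-138\right) = \frac{12371976}{19}$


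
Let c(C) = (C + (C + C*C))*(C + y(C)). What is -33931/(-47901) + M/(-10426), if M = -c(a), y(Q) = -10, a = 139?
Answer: 121460473777/499415826 ≈ 243.21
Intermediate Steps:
c(C) = (-10 + C)*(C² + 2*C) (c(C) = (C + (C + C*C))*(C - 10) = (C + (C + C²))*(-10 + C) = (C² + 2*C)*(-10 + C) = (-10 + C)*(C² + 2*C))
M = -2528271 (M = -139*(-20 + 139² - 8*139) = -139*(-20 + 19321 - 1112) = -139*18189 = -1*2528271 = -2528271)
-33931/(-47901) + M/(-10426) = -33931/(-47901) - 2528271/(-10426) = -33931*(-1/47901) - 2528271*(-1/10426) = 33931/47901 + 2528271/10426 = 121460473777/499415826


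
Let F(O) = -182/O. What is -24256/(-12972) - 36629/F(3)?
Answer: 357467189/590226 ≈ 605.64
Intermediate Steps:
-24256/(-12972) - 36629/F(3) = -24256/(-12972) - 36629/((-182/3)) = -24256*(-1/12972) - 36629/((-182*⅓)) = 6064/3243 - 36629/(-182/3) = 6064/3243 - 36629*(-3/182) = 6064/3243 + 109887/182 = 357467189/590226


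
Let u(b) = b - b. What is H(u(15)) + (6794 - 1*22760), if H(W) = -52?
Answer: -16018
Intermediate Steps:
u(b) = 0
H(u(15)) + (6794 - 1*22760) = -52 + (6794 - 1*22760) = -52 + (6794 - 22760) = -52 - 15966 = -16018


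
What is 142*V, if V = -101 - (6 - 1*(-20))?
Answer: -18034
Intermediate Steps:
V = -127 (V = -101 - (6 + 20) = -101 - 1*26 = -101 - 26 = -127)
142*V = 142*(-127) = -18034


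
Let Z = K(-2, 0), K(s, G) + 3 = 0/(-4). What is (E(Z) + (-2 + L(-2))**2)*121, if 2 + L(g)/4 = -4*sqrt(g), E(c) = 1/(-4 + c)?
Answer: -349085/7 + 38720*I*sqrt(2) ≈ -49869.0 + 54758.0*I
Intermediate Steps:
K(s, G) = -3 (K(s, G) = -3 + 0/(-4) = -3 + 0*(-1/4) = -3 + 0 = -3)
Z = -3
L(g) = -8 - 16*sqrt(g) (L(g) = -8 + 4*(-4*sqrt(g)) = -8 - 16*sqrt(g))
(E(Z) + (-2 + L(-2))**2)*121 = (1/(-4 - 3) + (-2 + (-8 - 16*I*sqrt(2)))**2)*121 = (1/(-7) + (-2 + (-8 - 16*I*sqrt(2)))**2)*121 = (-1/7 + (-2 + (-8 - 16*I*sqrt(2)))**2)*121 = (-1/7 + (-10 - 16*I*sqrt(2))**2)*121 = -121/7 + 121*(-10 - 16*I*sqrt(2))**2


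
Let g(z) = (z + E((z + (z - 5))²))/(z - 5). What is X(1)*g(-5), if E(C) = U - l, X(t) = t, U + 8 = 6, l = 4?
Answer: 11/10 ≈ 1.1000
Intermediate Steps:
U = -2 (U = -8 + 6 = -2)
E(C) = -6 (E(C) = -2 - 1*4 = -2 - 4 = -6)
g(z) = (-6 + z)/(-5 + z) (g(z) = (z - 6)/(z - 5) = (-6 + z)/(-5 + z))
X(1)*g(-5) = 1*((-6 - 5)/(-5 - 5)) = 1*(-11/(-10)) = 1*(-⅒*(-11)) = 1*(11/10) = 11/10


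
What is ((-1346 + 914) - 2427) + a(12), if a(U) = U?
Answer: -2847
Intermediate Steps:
((-1346 + 914) - 2427) + a(12) = ((-1346 + 914) - 2427) + 12 = (-432 - 2427) + 12 = -2859 + 12 = -2847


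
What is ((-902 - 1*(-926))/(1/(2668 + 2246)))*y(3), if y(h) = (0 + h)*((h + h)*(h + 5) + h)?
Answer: 18044208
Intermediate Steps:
y(h) = h*(h + 2*h*(5 + h)) (y(h) = h*((2*h)*(5 + h) + h) = h*(2*h*(5 + h) + h) = h*(h + 2*h*(5 + h)))
((-902 - 1*(-926))/(1/(2668 + 2246)))*y(3) = ((-902 - 1*(-926))/(1/(2668 + 2246)))*(3²*(11 + 2*3)) = ((-902 + 926)/(1/4914))*(9*(11 + 6)) = (24/(1/4914))*(9*17) = (24*4914)*153 = 117936*153 = 18044208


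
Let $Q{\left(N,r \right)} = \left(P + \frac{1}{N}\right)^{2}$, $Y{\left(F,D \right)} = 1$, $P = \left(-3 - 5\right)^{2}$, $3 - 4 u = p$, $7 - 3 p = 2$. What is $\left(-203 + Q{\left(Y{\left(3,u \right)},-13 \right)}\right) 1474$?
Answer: $5928428$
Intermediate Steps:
$p = \frac{5}{3}$ ($p = \frac{7}{3} - \frac{2}{3} = \frac{5}{3} \approx 1.6667$)
$u = \frac{1}{3}$ ($u = \frac{3}{4} - \frac{5}{12} = \frac{1}{3} \approx 0.33333$)
$P = 64$ ($P = \left(-8\right)^{2} = 64$)
$Q{\left(N,r \right)} = \left(64 + \frac{1}{N}\right)^{2}$
$\left(-203 + Q{\left(Y{\left(3,u \right)},-13 \right)}\right) 1474 = \left(-203 + 1^{-2} \left(1 + 64 \cdot 1\right)^{2}\right) 1474 = \left(-203 + 1 \left(1 + 64\right)^{2}\right) 1474 = \left(-203 + 1 \cdot 65^{2}\right) 1474 = \left(-203 + 1 \cdot 4225\right) 1474 = \left(-203 + 4225\right) 1474 = 4022 \cdot 1474 = 5928428$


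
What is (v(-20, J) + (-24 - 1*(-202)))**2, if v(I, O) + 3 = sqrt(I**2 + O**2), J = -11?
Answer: (175 + sqrt(521))**2 ≈ 39135.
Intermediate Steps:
v(I, O) = -3 + sqrt(I**2 + O**2)
(v(-20, J) + (-24 - 1*(-202)))**2 = ((-3 + sqrt((-20)**2 + (-11)**2)) + (-24 - 1*(-202)))**2 = ((-3 + sqrt(400 + 121)) + (-24 + 202))**2 = ((-3 + sqrt(521)) + 178)**2 = (175 + sqrt(521))**2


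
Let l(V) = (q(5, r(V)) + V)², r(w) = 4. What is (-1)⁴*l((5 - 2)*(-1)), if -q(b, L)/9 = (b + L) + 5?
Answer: 16641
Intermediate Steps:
q(b, L) = -45 - 9*L - 9*b (q(b, L) = -9*((b + L) + 5) = -9*((L + b) + 5) = -9*(5 + L + b) = -45 - 9*L - 9*b)
l(V) = (-126 + V)² (l(V) = ((-45 - 9*4 - 9*5) + V)² = ((-45 - 36 - 45) + V)² = (-126 + V)²)
(-1)⁴*l((5 - 2)*(-1)) = (-1)⁴*(-126 + (5 - 2)*(-1))² = 1*(-126 + 3*(-1))² = 1*(-126 - 3)² = 1*(-129)² = 1*16641 = 16641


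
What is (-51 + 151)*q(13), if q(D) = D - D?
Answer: 0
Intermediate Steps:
q(D) = 0
(-51 + 151)*q(13) = (-51 + 151)*0 = 100*0 = 0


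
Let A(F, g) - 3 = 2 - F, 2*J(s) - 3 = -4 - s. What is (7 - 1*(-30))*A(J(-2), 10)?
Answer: 333/2 ≈ 166.50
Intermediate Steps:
J(s) = -1/2 - s/2 (J(s) = 3/2 + (-4 - s)/2 = 3/2 + (-2 - s/2) = -1/2 - s/2)
A(F, g) = 5 - F (A(F, g) = 3 + (2 - F) = 5 - F)
(7 - 1*(-30))*A(J(-2), 10) = (7 - 1*(-30))*(5 - (-1/2 - 1/2*(-2))) = (7 + 30)*(5 - (-1/2 + 1)) = 37*(5 - 1*1/2) = 37*(5 - 1/2) = 37*(9/2) = 333/2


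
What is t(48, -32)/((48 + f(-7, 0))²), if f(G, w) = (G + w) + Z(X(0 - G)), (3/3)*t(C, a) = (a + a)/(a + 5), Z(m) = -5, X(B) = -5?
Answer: 4/2187 ≈ 0.0018290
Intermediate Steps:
t(C, a) = 2*a/(5 + a) (t(C, a) = (a + a)/(a + 5) = (2*a)/(5 + a) = 2*a/(5 + a))
f(G, w) = -5 + G + w (f(G, w) = (G + w) - 5 = -5 + G + w)
t(48, -32)/((48 + f(-7, 0))²) = (2*(-32)/(5 - 32))/((48 + (-5 - 7 + 0))²) = (2*(-32)/(-27))/((48 - 12)²) = (2*(-32)*(-1/27))/(36²) = (64/27)/1296 = (64/27)*(1/1296) = 4/2187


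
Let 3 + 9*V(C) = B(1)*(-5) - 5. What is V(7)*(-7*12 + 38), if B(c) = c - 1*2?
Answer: 46/3 ≈ 15.333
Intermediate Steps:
B(c) = -2 + c (B(c) = c - 2 = -2 + c)
V(C) = -⅓ (V(C) = -⅓ + ((-2 + 1)*(-5) - 5)/9 = -⅓ + (-1*(-5) - 5)/9 = -⅓ + (5 - 5)/9 = -⅓ + (⅑)*0 = -⅓ + 0 = -⅓)
V(7)*(-7*12 + 38) = -(-7*12 + 38)/3 = -(-84 + 38)/3 = -⅓*(-46) = 46/3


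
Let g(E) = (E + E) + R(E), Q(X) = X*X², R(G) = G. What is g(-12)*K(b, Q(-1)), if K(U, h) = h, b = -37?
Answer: 36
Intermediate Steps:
Q(X) = X³
g(E) = 3*E (g(E) = (E + E) + E = 2*E + E = 3*E)
g(-12)*K(b, Q(-1)) = (3*(-12))*(-1)³ = -36*(-1) = 36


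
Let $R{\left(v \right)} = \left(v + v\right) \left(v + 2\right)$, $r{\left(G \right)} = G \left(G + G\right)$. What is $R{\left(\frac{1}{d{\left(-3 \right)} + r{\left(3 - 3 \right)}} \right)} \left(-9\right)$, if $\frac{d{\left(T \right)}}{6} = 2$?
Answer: $- \frac{25}{8} \approx -3.125$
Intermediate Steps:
$d{\left(T \right)} = 12$ ($d{\left(T \right)} = 6 \cdot 2 = 12$)
$r{\left(G \right)} = 2 G^{2}$ ($r{\left(G \right)} = G 2 G = 2 G^{2}$)
$R{\left(v \right)} = 2 v \left(2 + v\right)$
$R{\left(\frac{1}{d{\left(-3 \right)} + r{\left(3 - 3 \right)}} \right)} \left(-9\right) = \frac{2 \left(2 + \frac{1}{12 + 2 \left(3 - 3\right)^{2}}\right)}{12 + 2 \left(3 - 3\right)^{2}} \left(-9\right) = \frac{2 \left(2 + \frac{1}{12 + 2 \cdot 0^{2}}\right)}{12 + 2 \cdot 0^{2}} \left(-9\right) = \frac{2 \left(2 + \frac{1}{12 + 2 \cdot 0}\right)}{12 + 2 \cdot 0} \left(-9\right) = \frac{2 \left(2 + \frac{1}{12 + 0}\right)}{12 + 0} \left(-9\right) = \frac{2 \left(2 + \frac{1}{12}\right)}{12} \left(-9\right) = 2 \cdot \frac{1}{12} \left(2 + \frac{1}{12}\right) \left(-9\right) = 2 \cdot \frac{1}{12} \cdot \frac{25}{12} \left(-9\right) = \frac{25}{72} \left(-9\right) = - \frac{25}{8}$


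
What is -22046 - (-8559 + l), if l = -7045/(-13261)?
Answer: -178858152/13261 ≈ -13488.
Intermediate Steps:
l = 7045/13261 (l = -7045*(-1/13261) = 7045/13261 ≈ 0.53126)
-22046 - (-8559 + l) = -22046 - (-8559 + 7045/13261) = -22046 - 1*(-113493854/13261) = -22046 + 113493854/13261 = -178858152/13261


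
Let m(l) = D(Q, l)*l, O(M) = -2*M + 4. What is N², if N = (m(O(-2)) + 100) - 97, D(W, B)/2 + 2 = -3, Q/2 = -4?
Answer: 5929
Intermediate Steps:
Q = -8 (Q = 2*(-4) = -8)
D(W, B) = -10 (D(W, B) = -4 + 2*(-3) = -4 - 6 = -10)
O(M) = 4 - 2*M
m(l) = -10*l
N = -77 (N = (-10*(4 - 2*(-2)) + 100) - 97 = (-10*(4 + 4) + 100) - 97 = (-10*8 + 100) - 97 = (-80 + 100) - 97 = 20 - 97 = -77)
N² = (-77)² = 5929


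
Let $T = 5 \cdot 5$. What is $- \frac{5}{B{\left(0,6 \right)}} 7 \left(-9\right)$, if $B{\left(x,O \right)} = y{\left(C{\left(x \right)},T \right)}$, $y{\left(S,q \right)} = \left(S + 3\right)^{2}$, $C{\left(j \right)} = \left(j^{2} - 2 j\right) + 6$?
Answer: $\frac{35}{9} \approx 3.8889$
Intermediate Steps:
$C{\left(j \right)} = 6 + j^{2} - 2 j$
$T = 25$
$y{\left(S,q \right)} = \left(3 + S\right)^{2}$
$B{\left(x,O \right)} = \left(9 + x^{2} - 2 x\right)^{2}$ ($B{\left(x,O \right)} = \left(3 + \left(6 + x^{2} - 2 x\right)\right)^{2} = \left(9 + x^{2} - 2 x\right)^{2}$)
$- \frac{5}{B{\left(0,6 \right)}} 7 \left(-9\right) = - \frac{5}{\left(9 + 0^{2} - 0\right)^{2}} \cdot 7 \left(-9\right) = - \frac{5}{\left(9 + 0 + 0\right)^{2}} \cdot 7 \left(-9\right) = - \frac{5}{9^{2}} \cdot 7 \left(-9\right) = - \frac{5}{81} \cdot 7 \left(-9\right) = \left(-5\right) \frac{1}{81} \cdot 7 \left(-9\right) = \left(- \frac{5}{81}\right) 7 \left(-9\right) = \left(- \frac{35}{81}\right) \left(-9\right) = \frac{35}{9}$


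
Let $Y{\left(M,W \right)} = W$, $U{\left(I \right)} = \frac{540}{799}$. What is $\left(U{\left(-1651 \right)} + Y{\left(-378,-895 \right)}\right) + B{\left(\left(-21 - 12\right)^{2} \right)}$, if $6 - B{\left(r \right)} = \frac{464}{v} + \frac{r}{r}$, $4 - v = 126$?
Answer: $- \frac{43159402}{48739} \approx -885.52$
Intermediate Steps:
$U{\left(I \right)} = \frac{540}{799}$ ($U{\left(I \right)} = 540 \cdot \frac{1}{799} = \frac{540}{799}$)
$v = -122$ ($v = 4 - 126 = -122$)
$B{\left(r \right)} = \frac{537}{61}$ ($B{\left(r \right)} = 6 - \left(\frac{464}{-122} + \frac{r}{r}\right) = 6 - \left(464 \left(- \frac{1}{122}\right) + 1\right) = 6 - \left(- \frac{232}{61} + 1\right) = 6 - - \frac{171}{61} = 6 + \frac{171}{61} = \frac{537}{61}$)
$\left(U{\left(-1651 \right)} + Y{\left(-378,-895 \right)}\right) + B{\left(\left(-21 - 12\right)^{2} \right)} = \left(\frac{540}{799} - 895\right) + \frac{537}{61} = - \frac{714565}{799} + \frac{537}{61} = - \frac{43159402}{48739}$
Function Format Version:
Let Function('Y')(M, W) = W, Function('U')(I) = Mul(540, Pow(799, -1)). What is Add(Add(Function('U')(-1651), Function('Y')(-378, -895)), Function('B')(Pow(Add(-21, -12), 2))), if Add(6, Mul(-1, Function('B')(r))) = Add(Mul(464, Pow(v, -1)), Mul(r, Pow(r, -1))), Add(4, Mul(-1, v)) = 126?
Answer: Rational(-43159402, 48739) ≈ -885.52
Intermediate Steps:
Function('U')(I) = Rational(540, 799) (Function('U')(I) = Mul(540, Rational(1, 799)) = Rational(540, 799))
v = -122 (v = Add(4, Mul(-1, 126)) = Add(4, -126) = -122)
Function('B')(r) = Rational(537, 61) (Function('B')(r) = Add(6, Mul(-1, Add(Mul(464, Pow(-122, -1)), Mul(r, Pow(r, -1))))) = Add(6, Mul(-1, Add(Mul(464, Rational(-1, 122)), 1))) = Add(6, Mul(-1, Add(Rational(-232, 61), 1))) = Add(6, Mul(-1, Rational(-171, 61))) = Add(6, Rational(171, 61)) = Rational(537, 61))
Add(Add(Function('U')(-1651), Function('Y')(-378, -895)), Function('B')(Pow(Add(-21, -12), 2))) = Add(Add(Rational(540, 799), -895), Rational(537, 61)) = Add(Rational(-714565, 799), Rational(537, 61)) = Rational(-43159402, 48739)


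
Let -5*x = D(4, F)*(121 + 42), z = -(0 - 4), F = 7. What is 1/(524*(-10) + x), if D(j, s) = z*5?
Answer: -1/5892 ≈ -0.00016972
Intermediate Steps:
z = 4 (z = -1*(-4) = 4)
D(j, s) = 20 (D(j, s) = 4*5 = 20)
x = -652 (x = -4*(121 + 42) = -4*163 = -1/5*3260 = -652)
1/(524*(-10) + x) = 1/(524*(-10) - 652) = 1/(-5240 - 652) = 1/(-5892) = -1/5892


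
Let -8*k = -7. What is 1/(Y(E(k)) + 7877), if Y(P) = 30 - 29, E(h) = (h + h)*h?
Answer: 1/7878 ≈ 0.00012694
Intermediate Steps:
k = 7/8 (k = -⅛*(-7) = 7/8 ≈ 0.87500)
E(h) = 2*h² (E(h) = (2*h)*h = 2*h²)
Y(P) = 1
1/(Y(E(k)) + 7877) = 1/(1 + 7877) = 1/7878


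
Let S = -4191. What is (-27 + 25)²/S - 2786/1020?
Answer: -1946701/712470 ≈ -2.7323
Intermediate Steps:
(-27 + 25)²/S - 2786/1020 = (-27 + 25)²/(-4191) - 2786/1020 = (-2)²*(-1/4191) - 2786*1/1020 = 4*(-1/4191) - 1393/510 = -4/4191 - 1393/510 = -1946701/712470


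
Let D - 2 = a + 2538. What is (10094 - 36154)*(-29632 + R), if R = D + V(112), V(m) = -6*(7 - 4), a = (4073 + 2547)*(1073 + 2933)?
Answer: -690397416600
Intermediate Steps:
a = 26519720 (a = 6620*4006 = 26519720)
V(m) = -18 (V(m) = -6*3 = -18)
D = 26522260 (D = 2 + (26519720 + 2538) = 2 + 26522258 = 26522260)
R = 26522242 (R = 26522260 - 18 = 26522242)
(10094 - 36154)*(-29632 + R) = (10094 - 36154)*(-29632 + 26522242) = -26060*26492610 = -690397416600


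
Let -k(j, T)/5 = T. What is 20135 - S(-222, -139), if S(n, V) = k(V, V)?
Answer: 19440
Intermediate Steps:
k(j, T) = -5*T
S(n, V) = -5*V
20135 - S(-222, -139) = 20135 - (-5)*(-139) = 20135 - 1*695 = 20135 - 695 = 19440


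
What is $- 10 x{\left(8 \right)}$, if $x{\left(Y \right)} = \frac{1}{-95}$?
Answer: $\frac{2}{19} \approx 0.10526$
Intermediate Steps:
$x{\left(Y \right)} = - \frac{1}{95}$
$- 10 x{\left(8 \right)} = \left(-10\right) \left(- \frac{1}{95}\right) = \frac{2}{19}$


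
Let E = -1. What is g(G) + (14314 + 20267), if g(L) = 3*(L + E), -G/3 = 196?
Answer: 32814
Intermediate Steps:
G = -588 (G = -3*196 = -588)
g(L) = -3 + 3*L (g(L) = 3*(L - 1) = 3*(-1 + L) = -3 + 3*L)
g(G) + (14314 + 20267) = (-3 + 3*(-588)) + (14314 + 20267) = (-3 - 1764) + 34581 = -1767 + 34581 = 32814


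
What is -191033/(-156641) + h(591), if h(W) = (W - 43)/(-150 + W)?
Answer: 170084821/69078681 ≈ 2.4622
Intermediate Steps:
h(W) = (-43 + W)/(-150 + W)
-191033/(-156641) + h(591) = -191033/(-156641) + (-43 + 591)/(-150 + 591) = -191033*(-1/156641) + 548/441 = 191033/156641 + (1/441)*548 = 191033/156641 + 548/441 = 170084821/69078681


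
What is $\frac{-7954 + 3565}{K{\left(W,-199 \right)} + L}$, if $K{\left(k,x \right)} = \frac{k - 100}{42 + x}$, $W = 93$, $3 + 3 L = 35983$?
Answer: $- \frac{295317}{806983} \approx -0.36595$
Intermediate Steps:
$L = \frac{35980}{3}$ ($L = -1 + \frac{1}{3} \cdot 35983 = -1 + \frac{35983}{3} = \frac{35980}{3} \approx 11993.0$)
$K{\left(k,x \right)} = \frac{-100 + k}{42 + x}$
$\frac{-7954 + 3565}{K{\left(W,-199 \right)} + L} = \frac{-7954 + 3565}{\frac{-100 + 93}{42 - 199} + \frac{35980}{3}} = - \frac{4389}{\frac{1}{-157} \left(-7\right) + \frac{35980}{3}} = - \frac{4389}{\left(- \frac{1}{157}\right) \left(-7\right) + \frac{35980}{3}} = - \frac{4389}{\frac{7}{157} + \frac{35980}{3}} = - \frac{4389}{\frac{5648881}{471}} = \left(-4389\right) \frac{471}{5648881} = - \frac{295317}{806983}$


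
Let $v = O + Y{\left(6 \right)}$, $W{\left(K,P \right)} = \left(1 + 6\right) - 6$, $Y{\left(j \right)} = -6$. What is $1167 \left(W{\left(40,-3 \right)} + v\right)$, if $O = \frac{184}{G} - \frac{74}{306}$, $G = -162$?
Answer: $- \frac{3416198}{459} \approx -7442.7$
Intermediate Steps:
$W{\left(K,P \right)} = 1$ ($W{\left(K,P \right)} = 7 - 6 = 1$)
$O = - \frac{1897}{1377}$ ($O = \frac{184}{-162} - \frac{74}{306} = 184 \left(- \frac{1}{162}\right) - \frac{37}{153} = - \frac{92}{81} - \frac{37}{153} = - \frac{1897}{1377} \approx -1.3776$)
$v = - \frac{10159}{1377}$ ($v = - \frac{1897}{1377} - 6 = - \frac{10159}{1377} \approx -7.3776$)
$1167 \left(W{\left(40,-3 \right)} + v\right) = 1167 \left(1 - \frac{10159}{1377}\right) = 1167 \left(- \frac{8782}{1377}\right) = - \frac{3416198}{459}$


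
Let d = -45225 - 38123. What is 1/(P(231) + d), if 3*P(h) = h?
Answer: -1/83271 ≈ -1.2009e-5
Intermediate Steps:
P(h) = h/3
d = -83348
1/(P(231) + d) = 1/((1/3)*231 - 83348) = 1/(77 - 83348) = 1/(-83271) = -1/83271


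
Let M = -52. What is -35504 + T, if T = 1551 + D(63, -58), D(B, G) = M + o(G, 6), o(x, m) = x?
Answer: -34063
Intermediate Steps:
D(B, G) = -52 + G
T = 1441 (T = 1551 + (-52 - 58) = 1551 - 110 = 1441)
-35504 + T = -35504 + 1441 = -34063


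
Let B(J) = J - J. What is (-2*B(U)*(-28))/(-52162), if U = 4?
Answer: 0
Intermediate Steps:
B(J) = 0
(-2*B(U)*(-28))/(-52162) = (-2*0*(-28))/(-52162) = (0*(-28))*(-1/52162) = 0*(-1/52162) = 0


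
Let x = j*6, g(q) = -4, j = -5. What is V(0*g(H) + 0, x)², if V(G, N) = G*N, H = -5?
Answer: 0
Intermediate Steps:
x = -30 (x = -5*6 = -30)
V(0*g(H) + 0, x)² = ((0*(-4) + 0)*(-30))² = ((0 + 0)*(-30))² = (0*(-30))² = 0² = 0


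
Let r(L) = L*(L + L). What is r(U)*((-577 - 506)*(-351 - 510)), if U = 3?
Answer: 16784334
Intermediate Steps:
r(L) = 2*L² (r(L) = L*(2*L) = 2*L²)
r(U)*((-577 - 506)*(-351 - 510)) = (2*3²)*((-577 - 506)*(-351 - 510)) = (2*9)*(-1083*(-861)) = 18*932463 = 16784334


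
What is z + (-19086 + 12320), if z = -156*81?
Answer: -19402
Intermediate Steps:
z = -12636
z + (-19086 + 12320) = -12636 + (-19086 + 12320) = -12636 - 6766 = -19402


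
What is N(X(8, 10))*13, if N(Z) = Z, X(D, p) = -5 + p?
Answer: 65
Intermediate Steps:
N(X(8, 10))*13 = (-5 + 10)*13 = 5*13 = 65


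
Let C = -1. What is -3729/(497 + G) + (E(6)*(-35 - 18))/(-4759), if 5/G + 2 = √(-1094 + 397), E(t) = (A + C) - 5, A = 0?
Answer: -6237643649649/823989412046 - 18645*I*√697/173143394 ≈ -7.5701 - 0.002843*I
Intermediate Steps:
E(t) = -6 (E(t) = (0 - 1) - 5 = -1 - 5 = -6)
G = 5/(-2 + I*√697) (G = 5/(-2 + √(-1094 + 397)) = 5/(-2 + √(-697)) = 5/(-2 + I*√697) ≈ -0.014265 - 0.18831*I)
-3729/(497 + G) + (E(6)*(-35 - 18))/(-4759) = -3729/(497 + (-10/701 - 5*I*√697/701)) - 6*(-35 - 18)/(-4759) = -3729/(348387/701 - 5*I*√697/701) - 6*(-53)*(-1/4759) = -3729/(348387/701 - 5*I*√697/701) + 318*(-1/4759) = -3729/(348387/701 - 5*I*√697/701) - 318/4759 = -318/4759 - 3729/(348387/701 - 5*I*√697/701)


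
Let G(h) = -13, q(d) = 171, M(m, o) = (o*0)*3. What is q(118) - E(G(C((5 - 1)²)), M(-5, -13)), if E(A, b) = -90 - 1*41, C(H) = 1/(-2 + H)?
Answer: 302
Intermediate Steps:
M(m, o) = 0 (M(m, o) = 0*3 = 0)
C(H) = 1/(-2 + H)
E(A, b) = -131 (E(A, b) = -90 - 41 = -131)
q(118) - E(G(C((5 - 1)²)), M(-5, -13)) = 171 - 1*(-131) = 171 + 131 = 302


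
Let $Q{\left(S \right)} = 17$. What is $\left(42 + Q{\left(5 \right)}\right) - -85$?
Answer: $144$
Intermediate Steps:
$\left(42 + Q{\left(5 \right)}\right) - -85 = \left(42 + 17\right) - -85 = 59 + \left(-31 + 116\right) = 59 + 85 = 144$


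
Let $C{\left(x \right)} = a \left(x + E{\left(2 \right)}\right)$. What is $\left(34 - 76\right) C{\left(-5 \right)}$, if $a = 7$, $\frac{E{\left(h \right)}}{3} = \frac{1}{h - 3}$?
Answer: $2352$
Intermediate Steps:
$E{\left(h \right)} = \frac{3}{-3 + h}$ ($E{\left(h \right)} = \frac{3}{h - 3} = \frac{3}{-3 + h}$)
$C{\left(x \right)} = -21 + 7 x$ ($C{\left(x \right)} = 7 \left(x + \frac{3}{-3 + 2}\right) = 7 \left(x + \frac{3}{-1}\right) = 7 \left(x + 3 \left(-1\right)\right) = 7 \left(x - 3\right) = 7 \left(-3 + x\right) = -21 + 7 x$)
$\left(34 - 76\right) C{\left(-5 \right)} = \left(34 - 76\right) \left(-21 + 7 \left(-5\right)\right) = - 42 \left(-21 - 35\right) = \left(-42\right) \left(-56\right) = 2352$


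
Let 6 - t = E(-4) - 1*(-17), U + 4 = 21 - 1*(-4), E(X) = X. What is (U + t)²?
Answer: 196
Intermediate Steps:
U = 21 (U = -4 + (21 - 1*(-4)) = -4 + (21 + 4) = -4 + 25 = 21)
t = -7 (t = 6 - (-4 - 1*(-17)) = 6 - (-4 + 17) = 6 - 1*13 = 6 - 13 = -7)
(U + t)² = (21 - 7)² = 14² = 196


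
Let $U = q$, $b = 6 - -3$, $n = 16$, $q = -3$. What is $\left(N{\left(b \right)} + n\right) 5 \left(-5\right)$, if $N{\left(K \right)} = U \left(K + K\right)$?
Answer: $950$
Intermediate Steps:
$b = 9$ ($b = 6 + 3 = 9$)
$U = -3$
$N{\left(K \right)} = - 6 K$ ($N{\left(K \right)} = - 3 \left(K + K\right) = - 3 \cdot 2 K = - 6 K$)
$\left(N{\left(b \right)} + n\right) 5 \left(-5\right) = \left(\left(-6\right) 9 + 16\right) 5 \left(-5\right) = \left(-54 + 16\right) \left(-25\right) = \left(-38\right) \left(-25\right) = 950$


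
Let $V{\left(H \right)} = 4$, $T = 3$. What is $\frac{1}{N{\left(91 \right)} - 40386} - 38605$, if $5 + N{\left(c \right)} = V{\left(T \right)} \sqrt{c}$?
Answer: $- \frac{4844723861732}{125494725} - \frac{4 \sqrt{91}}{1631431425} \approx -38605.0$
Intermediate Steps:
$N{\left(c \right)} = -5 + 4 \sqrt{c}$
$\frac{1}{N{\left(91 \right)} - 40386} - 38605 = \frac{1}{\left(-5 + 4 \sqrt{91}\right) - 40386} - 38605 = \frac{1}{-40391 + 4 \sqrt{91}} - 38605 = -38605 + \frac{1}{-40391 + 4 \sqrt{91}}$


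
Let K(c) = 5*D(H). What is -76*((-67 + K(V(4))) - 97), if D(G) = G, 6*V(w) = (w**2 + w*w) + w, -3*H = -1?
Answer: 37012/3 ≈ 12337.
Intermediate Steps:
H = 1/3 (H = -1/3*(-1) = 1/3 ≈ 0.33333)
V(w) = w**2/3 + w/6 (V(w) = ((w**2 + w*w) + w)/6 = ((w**2 + w**2) + w)/6 = (2*w**2 + w)/6 = (w + 2*w**2)/6 = w**2/3 + w/6)
K(c) = 5/3 (K(c) = 5*(1/3) = 5/3)
-76*((-67 + K(V(4))) - 97) = -76*((-67 + 5/3) - 97) = -76*(-196/3 - 97) = -76*(-487/3) = 37012/3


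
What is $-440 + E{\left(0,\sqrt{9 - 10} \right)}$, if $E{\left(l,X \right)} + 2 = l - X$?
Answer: $-442 - i \approx -442.0 - 1.0 i$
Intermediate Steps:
$E{\left(l,X \right)} = -2 + l - X$ ($E{\left(l,X \right)} = -2 - \left(X - l\right) = -2 + l - X$)
$-440 + E{\left(0,\sqrt{9 - 10} \right)} = -440 - \left(2 + \sqrt{9 - 10}\right) = -440 - \left(2 + \sqrt{-1}\right) = -440 - \left(2 + i\right) = -442 - i$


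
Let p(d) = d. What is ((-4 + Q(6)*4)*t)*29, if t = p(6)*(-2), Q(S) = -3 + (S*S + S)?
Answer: -52896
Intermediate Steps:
Q(S) = -3 + S + S² (Q(S) = -3 + (S² + S) = -3 + (S + S²) = -3 + S + S²)
t = -12 (t = 6*(-2) = -12)
((-4 + Q(6)*4)*t)*29 = ((-4 + (-3 + 6 + 6²)*4)*(-12))*29 = ((-4 + (-3 + 6 + 36)*4)*(-12))*29 = ((-4 + 39*4)*(-12))*29 = ((-4 + 156)*(-12))*29 = (152*(-12))*29 = -1824*29 = -52896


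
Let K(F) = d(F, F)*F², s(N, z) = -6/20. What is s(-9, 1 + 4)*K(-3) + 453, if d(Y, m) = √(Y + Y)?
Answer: 453 - 27*I*√6/10 ≈ 453.0 - 6.6136*I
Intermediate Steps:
s(N, z) = -3/10 (s(N, z) = -6*1/20 = -3/10)
d(Y, m) = √2*√Y (d(Y, m) = √(2*Y) = √2*√Y)
K(F) = √2*F^(5/2) (K(F) = (√2*√F)*F² = √2*F^(5/2))
s(-9, 1 + 4)*K(-3) + 453 = -3*√2*(-3)^(5/2)/10 + 453 = -3*√2*9*I*√3/10 + 453 = -27*I*√6/10 + 453 = 453 - 27*I*√6/10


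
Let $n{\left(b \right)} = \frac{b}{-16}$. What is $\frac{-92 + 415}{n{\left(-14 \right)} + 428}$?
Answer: $\frac{2584}{3431} \approx 0.75313$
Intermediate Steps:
$n{\left(b \right)} = - \frac{b}{16}$ ($n{\left(b \right)} = b \left(- \frac{1}{16}\right) = - \frac{b}{16}$)
$\frac{-92 + 415}{n{\left(-14 \right)} + 428} = \frac{-92 + 415}{\left(- \frac{1}{16}\right) \left(-14\right) + 428} = \frac{323}{\frac{7}{8} + 428} = \frac{323}{\frac{3431}{8}} = 323 \cdot \frac{8}{3431} = \frac{2584}{3431}$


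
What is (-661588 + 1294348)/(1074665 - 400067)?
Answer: 105460/112433 ≈ 0.93798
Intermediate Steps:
(-661588 + 1294348)/(1074665 - 400067) = 632760/674598 = 632760*(1/674598) = 105460/112433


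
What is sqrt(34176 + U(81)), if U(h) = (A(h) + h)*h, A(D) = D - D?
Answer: sqrt(40737) ≈ 201.83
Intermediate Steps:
A(D) = 0
U(h) = h**2 (U(h) = (0 + h)*h = h*h = h**2)
sqrt(34176 + U(81)) = sqrt(34176 + 81**2) = sqrt(34176 + 6561) = sqrt(40737)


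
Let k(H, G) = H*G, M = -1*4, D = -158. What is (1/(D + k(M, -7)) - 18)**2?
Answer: 5480281/16900 ≈ 324.28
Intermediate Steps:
M = -4
k(H, G) = G*H
(1/(D + k(M, -7)) - 18)**2 = (1/(-158 - 7*(-4)) - 18)**2 = (1/(-158 + 28) - 18)**2 = (1/(-130) - 18)**2 = (-1/130 - 18)**2 = (-2341/130)**2 = 5480281/16900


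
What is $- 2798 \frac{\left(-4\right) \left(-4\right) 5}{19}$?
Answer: $- \frac{223840}{19} \approx -11781.0$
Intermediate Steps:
$- 2798 \frac{\left(-4\right) \left(-4\right) 5}{19} = - 2798 \cdot 16 \cdot 5 \cdot \frac{1}{19} = - 2798 \cdot 80 \cdot \frac{1}{19} = \left(-2798\right) \frac{80}{19} = - \frac{223840}{19}$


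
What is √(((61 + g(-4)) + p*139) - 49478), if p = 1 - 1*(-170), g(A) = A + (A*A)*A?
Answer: 2*I*√6429 ≈ 160.36*I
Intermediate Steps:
g(A) = A + A³ (g(A) = A + A²*A = A + A³)
p = 171 (p = 1 + 170 = 171)
√(((61 + g(-4)) + p*139) - 49478) = √(((61 + (-4 + (-4)³)) + 171*139) - 49478) = √(((61 + (-4 - 64)) + 23769) - 49478) = √(((61 - 68) + 23769) - 49478) = √((-7 + 23769) - 49478) = √(23762 - 49478) = √(-25716) = 2*I*√6429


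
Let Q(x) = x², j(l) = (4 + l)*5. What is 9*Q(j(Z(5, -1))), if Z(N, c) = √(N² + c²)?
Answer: 9450 + 1800*√26 ≈ 18628.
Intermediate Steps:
j(l) = 20 + 5*l
9*Q(j(Z(5, -1))) = 9*(20 + 5*√(5² + (-1)²))² = 9*(20 + 5*√(25 + 1))² = 9*(20 + 5*√26)²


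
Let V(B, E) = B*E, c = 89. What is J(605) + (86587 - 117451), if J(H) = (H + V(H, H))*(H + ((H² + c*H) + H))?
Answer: 154380529536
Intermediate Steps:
J(H) = (H + H²)*(H² + 91*H) (J(H) = (H + H*H)*(H + ((H² + 89*H) + H)) = (H + H²)*(H + (H² + 90*H)) = (H + H²)*(H² + 91*H))
J(605) + (86587 - 117451) = 605²*(91 + 605² + 92*605) + (86587 - 117451) = 366025*(91 + 366025 + 55660) - 30864 = 366025*421776 - 30864 = 154380560400 - 30864 = 154380529536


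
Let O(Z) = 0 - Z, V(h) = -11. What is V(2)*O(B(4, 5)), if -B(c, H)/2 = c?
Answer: -88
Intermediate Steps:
B(c, H) = -2*c
O(Z) = -Z
V(2)*O(B(4, 5)) = -(-11)*(-2*4) = -(-11)*(-8) = -11*8 = -88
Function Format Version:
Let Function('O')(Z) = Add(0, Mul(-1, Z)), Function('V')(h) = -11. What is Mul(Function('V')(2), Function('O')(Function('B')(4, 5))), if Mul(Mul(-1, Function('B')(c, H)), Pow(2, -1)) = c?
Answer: -88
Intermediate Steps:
Function('B')(c, H) = Mul(-2, c)
Function('O')(Z) = Mul(-1, Z)
Mul(Function('V')(2), Function('O')(Function('B')(4, 5))) = Mul(-11, Mul(-1, Mul(-2, 4))) = Mul(-11, Mul(-1, -8)) = Mul(-11, 8) = -88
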